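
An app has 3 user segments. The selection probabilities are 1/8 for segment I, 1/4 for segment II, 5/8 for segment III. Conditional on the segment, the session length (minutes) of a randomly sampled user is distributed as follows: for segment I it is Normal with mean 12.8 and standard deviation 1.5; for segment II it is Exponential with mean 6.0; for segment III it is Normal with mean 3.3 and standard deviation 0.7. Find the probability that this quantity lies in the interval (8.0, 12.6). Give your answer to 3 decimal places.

0.091

Conditional on each segment, P(8.0 < X < 12.6): I: 0.446278; II: 0.141141; III: 9.44955e-12.
By total probability, P(8.0 < X < 12.6) = 0.125·0.446278 + 0.25·0.141141 + 0.625·9.44955e-12 = 0.0910699.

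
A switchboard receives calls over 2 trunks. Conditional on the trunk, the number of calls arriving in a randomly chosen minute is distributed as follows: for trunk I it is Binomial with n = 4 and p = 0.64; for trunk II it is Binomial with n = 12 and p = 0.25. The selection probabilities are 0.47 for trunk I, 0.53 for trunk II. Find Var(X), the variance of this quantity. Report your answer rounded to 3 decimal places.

1.674

Per component, I: μ=2.56, E[X²]=7.4752; II: μ=3, E[X²]=11.25.
E[X] = 0.47·2.56 + 0.53·3 = 2.7932.
E[X²] = 0.47·7.4752 + 0.53·11.25 = 9.47584.
Var(X) = E[X²] − (E[X])² = 9.47584 − 7.80197 = 1.67388.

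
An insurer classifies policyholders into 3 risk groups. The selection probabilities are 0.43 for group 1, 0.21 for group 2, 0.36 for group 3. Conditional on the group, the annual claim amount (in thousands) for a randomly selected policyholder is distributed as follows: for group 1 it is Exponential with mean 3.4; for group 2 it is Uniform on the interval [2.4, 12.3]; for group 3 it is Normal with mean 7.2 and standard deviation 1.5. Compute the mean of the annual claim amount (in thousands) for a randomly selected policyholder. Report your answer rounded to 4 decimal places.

5.5975

Component means — 1: 3.4; 2: 7.35; 3: 7.2.
E[X] = 0.43·3.4 + 0.21·7.35 + 0.36·7.2 = 5.5975.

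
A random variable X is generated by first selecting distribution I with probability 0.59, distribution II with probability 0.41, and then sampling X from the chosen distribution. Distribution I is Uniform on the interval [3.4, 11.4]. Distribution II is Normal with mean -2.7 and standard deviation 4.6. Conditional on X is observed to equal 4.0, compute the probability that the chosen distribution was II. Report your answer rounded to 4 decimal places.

Likelihoods f(4.0 | ·): I: 0.125; II: 0.0300251.
Posterior ∝ prior × likelihood. Numerator for II: 0.41·0.0300251 = 0.0123103.
Normalizing constant: 0.59·0.125 + 0.41·0.0300251 = 0.0860603.
P(II | observation) = 0.0123103 / 0.0860603 = 0.143043.

0.1430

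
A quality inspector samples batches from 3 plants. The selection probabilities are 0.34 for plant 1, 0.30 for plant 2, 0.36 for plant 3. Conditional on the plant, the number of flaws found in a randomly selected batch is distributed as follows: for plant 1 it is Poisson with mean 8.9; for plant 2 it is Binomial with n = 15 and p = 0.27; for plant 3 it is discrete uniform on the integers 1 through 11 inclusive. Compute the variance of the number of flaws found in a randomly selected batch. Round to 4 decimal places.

11.3523

Per component, 1: μ=8.9, E[X²]=88.11; 2: μ=4.05, E[X²]=19.359; 3: μ=6, E[X²]=46.
E[X] = 0.34·8.9 + 0.3·4.05 + 0.36·6 = 6.401.
E[X²] = 0.34·88.11 + 0.3·19.359 + 0.36·46 = 52.3251.
Var(X) = E[X²] − (E[X])² = 52.3251 − 40.9728 = 11.3523.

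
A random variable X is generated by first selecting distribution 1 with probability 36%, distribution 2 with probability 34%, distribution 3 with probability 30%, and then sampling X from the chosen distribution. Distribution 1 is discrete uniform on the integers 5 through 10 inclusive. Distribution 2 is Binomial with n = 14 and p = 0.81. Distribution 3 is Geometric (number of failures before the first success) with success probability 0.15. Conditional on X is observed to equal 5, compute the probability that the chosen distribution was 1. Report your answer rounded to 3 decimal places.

0.750

Likelihoods P(X=5 | ·): 1: 0.166667; 2: 0.000225254; 3: 0.0665558.
Posterior ∝ prior × likelihood. Numerator for 1: 0.36·0.166667 = 0.06.
Normalizing constant: 0.36·0.166667 + 0.34·0.000225254 + 0.3·0.0665558 = 0.0800433.
P(1 | observation) = 0.06 / 0.0800433 = 0.749594.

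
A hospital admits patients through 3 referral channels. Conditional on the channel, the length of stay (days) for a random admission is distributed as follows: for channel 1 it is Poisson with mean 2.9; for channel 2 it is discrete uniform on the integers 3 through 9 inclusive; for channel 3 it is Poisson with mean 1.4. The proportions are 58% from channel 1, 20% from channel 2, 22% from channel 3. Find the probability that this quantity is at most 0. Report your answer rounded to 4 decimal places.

0.0862

Conditional on each channel, P(X ≤ 0): 1: 0.0550232; 2: 0; 3: 0.246597.
By total probability, P(X ≤ 0) = 0.58·0.0550232 + 0.2·0 + 0.22·0.246597 = 0.0861648.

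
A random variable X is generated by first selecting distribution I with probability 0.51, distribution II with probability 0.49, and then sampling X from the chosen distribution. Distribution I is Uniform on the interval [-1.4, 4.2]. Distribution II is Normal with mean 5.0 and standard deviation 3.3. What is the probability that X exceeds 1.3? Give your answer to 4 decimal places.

Conditional on each component, P(X > 1.3): I: 0.517857; II: 0.868901.
By total probability, P(X > 1.3) = 0.51·0.517857 + 0.49·0.868901 = 0.689869.

0.6899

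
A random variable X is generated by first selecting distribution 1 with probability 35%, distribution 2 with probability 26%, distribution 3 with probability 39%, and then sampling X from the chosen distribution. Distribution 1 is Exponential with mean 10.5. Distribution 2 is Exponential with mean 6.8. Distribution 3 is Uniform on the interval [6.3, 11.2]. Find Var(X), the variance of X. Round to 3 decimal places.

Per component, 1: μ=10.5, E[X²]=220.5; 2: μ=6.8, E[X²]=92.48; 3: μ=8.75, E[X²]=78.5633.
E[X] = 0.35·10.5 + 0.26·6.8 + 0.39·8.75 = 8.8555.
E[X²] = 0.35·220.5 + 0.26·92.48 + 0.39·78.5633 = 131.859.
Var(X) = E[X²] − (E[X])² = 131.859 − 78.4199 = 53.4396.

53.440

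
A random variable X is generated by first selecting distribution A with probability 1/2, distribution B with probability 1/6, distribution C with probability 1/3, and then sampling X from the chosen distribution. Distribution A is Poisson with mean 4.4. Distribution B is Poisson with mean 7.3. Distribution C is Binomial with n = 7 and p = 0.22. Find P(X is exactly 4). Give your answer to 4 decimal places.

0.1222

Conditional on each component, P(X = 4): A: 0.191736; B: 0.0799338; C: 0.0389083.
By total probability, P(X = 4) = 0.5·0.191736 + 0.166667·0.0799338 + 0.333333·0.0389083 = 0.12216.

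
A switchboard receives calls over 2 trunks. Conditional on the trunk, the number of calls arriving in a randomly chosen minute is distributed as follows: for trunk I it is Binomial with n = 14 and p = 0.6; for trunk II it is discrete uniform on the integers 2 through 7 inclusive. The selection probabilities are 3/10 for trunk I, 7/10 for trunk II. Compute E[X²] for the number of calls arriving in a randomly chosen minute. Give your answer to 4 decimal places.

For each component E[X²] = Var + (mean)², giving I: 73.92; II: 23.1667.
Overall E[X²] = 0.3·73.92 + 0.7·23.1667 = 38.3927.

38.3927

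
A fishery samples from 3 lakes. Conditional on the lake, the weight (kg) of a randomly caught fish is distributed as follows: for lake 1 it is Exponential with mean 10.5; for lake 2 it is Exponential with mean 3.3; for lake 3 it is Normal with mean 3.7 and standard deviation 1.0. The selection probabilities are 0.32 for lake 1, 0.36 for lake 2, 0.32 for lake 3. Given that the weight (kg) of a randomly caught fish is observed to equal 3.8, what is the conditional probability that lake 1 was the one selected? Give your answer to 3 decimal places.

Likelihoods f(3.8 | ·): 1: 0.0663189; 2: 0.0958053; 3: 0.396953.
Posterior ∝ prior × likelihood. Numerator for 1: 0.32·0.0663189 = 0.0212221.
Normalizing constant: 0.32·0.0663189 + 0.36·0.0958053 + 0.32·0.396953 = 0.182737.
P(1 | observation) = 0.0212221 / 0.182737 = 0.116135.

0.116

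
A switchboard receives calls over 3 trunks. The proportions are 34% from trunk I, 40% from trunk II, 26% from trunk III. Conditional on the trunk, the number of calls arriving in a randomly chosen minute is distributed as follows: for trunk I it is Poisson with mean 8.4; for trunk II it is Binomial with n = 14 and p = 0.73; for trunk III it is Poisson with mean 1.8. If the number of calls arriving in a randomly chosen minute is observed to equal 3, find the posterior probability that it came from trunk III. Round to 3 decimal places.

0.846

Likelihoods P(X=3 | ·): I: 0.0222133; II: 7.87175e-05; III: 0.160671.
Posterior ∝ prior × likelihood. Numerator for III: 0.26·0.160671 = 0.0417743.
Normalizing constant: 0.34·0.0222133 + 0.4·7.87175e-05 + 0.26·0.160671 = 0.0493583.
P(III | observation) = 0.0417743 / 0.0493583 = 0.846348.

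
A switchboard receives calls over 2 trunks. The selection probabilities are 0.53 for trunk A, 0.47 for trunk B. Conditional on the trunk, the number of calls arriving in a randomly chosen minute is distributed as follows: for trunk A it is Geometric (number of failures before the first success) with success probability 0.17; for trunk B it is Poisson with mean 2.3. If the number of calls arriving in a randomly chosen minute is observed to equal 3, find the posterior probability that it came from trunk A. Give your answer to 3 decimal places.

0.350

Likelihoods P(X=3 | ·): A: 0.0972038; B: 0.203308.
Posterior ∝ prior × likelihood. Numerator for A: 0.53·0.0972038 = 0.051518.
Normalizing constant: 0.53·0.0972038 + 0.47·0.203308 = 0.147073.
P(A | observation) = 0.051518 / 0.147073 = 0.350289.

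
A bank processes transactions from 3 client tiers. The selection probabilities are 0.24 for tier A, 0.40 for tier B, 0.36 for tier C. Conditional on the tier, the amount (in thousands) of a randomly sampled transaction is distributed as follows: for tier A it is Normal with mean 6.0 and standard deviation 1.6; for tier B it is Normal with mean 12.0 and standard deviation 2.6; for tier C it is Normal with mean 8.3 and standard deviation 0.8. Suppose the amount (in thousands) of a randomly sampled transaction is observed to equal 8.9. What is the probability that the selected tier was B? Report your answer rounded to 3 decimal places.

0.170

Likelihoods f(8.9 | ·): A: 0.0482422; B: 0.0753773; C: 0.376422.
Posterior ∝ prior × likelihood. Numerator for B: 0.4·0.0753773 = 0.0301509.
Normalizing constant: 0.24·0.0482422 + 0.4·0.0753773 + 0.36·0.376422 = 0.177241.
P(B | observation) = 0.0301509 / 0.177241 = 0.170113.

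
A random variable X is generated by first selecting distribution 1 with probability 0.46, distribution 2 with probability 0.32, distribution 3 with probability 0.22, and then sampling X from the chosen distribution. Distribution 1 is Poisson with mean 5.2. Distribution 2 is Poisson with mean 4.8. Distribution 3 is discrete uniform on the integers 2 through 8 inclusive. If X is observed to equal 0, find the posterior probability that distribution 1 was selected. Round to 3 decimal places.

Likelihoods P(X=0 | ·): 1: 0.00551656; 2: 0.00822975; 3: 0.
Posterior ∝ prior × likelihood. Numerator for 1: 0.46·0.00551656 = 0.00253762.
Normalizing constant: 0.46·0.00551656 + 0.32·0.00822975 + 0.22·0 = 0.00517114.
P(1 | observation) = 0.00253762 / 0.00517114 = 0.490727.

0.491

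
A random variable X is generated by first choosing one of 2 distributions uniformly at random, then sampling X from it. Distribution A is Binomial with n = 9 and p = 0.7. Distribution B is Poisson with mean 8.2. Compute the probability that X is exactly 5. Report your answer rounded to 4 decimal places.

0.1282

Conditional on each component, P(X = 5): A: 0.171532; B: 0.0848542.
By total probability, P(X = 5) = 0.5·0.171532 + 0.5·0.0848542 = 0.128193.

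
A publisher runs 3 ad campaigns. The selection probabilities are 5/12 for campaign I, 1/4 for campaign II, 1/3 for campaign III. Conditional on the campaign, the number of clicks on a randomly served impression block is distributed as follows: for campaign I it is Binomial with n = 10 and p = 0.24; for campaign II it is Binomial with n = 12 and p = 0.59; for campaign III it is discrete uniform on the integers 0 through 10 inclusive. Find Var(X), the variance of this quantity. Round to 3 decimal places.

Per component, I: μ=2.4, E[X²]=7.584; II: μ=7.08, E[X²]=53.0292; III: μ=5, E[X²]=35.
E[X] = 0.416667·2.4 + 0.25·7.08 + 0.333333·5 = 4.43667.
E[X²] = 0.416667·7.584 + 0.25·53.0292 + 0.333333·35 = 28.084.
Var(X) = E[X²] − (E[X])² = 28.084 − 19.684 = 8.39996.

8.400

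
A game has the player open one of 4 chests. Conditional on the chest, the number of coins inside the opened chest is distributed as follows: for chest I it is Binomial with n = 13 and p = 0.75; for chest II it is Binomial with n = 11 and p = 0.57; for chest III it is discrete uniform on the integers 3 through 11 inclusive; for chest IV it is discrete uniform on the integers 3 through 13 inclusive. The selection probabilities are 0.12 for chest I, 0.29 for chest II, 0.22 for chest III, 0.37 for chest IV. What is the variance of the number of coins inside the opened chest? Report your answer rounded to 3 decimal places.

Per component, I: μ=9.75, E[X²]=97.5; II: μ=6.27, E[X²]=42.009; III: μ=7, E[X²]=55.6667; IV: μ=8, E[X²]=74.
E[X] = 0.12·9.75 + 0.29·6.27 + 0.22·7 + 0.37·8 = 7.4883.
E[X²] = 0.12·97.5 + 0.29·42.009 + 0.22·55.6667 + 0.37·74 = 63.5093.
Var(X) = E[X²] − (E[X])² = 63.5093 − 56.0746 = 7.43464.

7.435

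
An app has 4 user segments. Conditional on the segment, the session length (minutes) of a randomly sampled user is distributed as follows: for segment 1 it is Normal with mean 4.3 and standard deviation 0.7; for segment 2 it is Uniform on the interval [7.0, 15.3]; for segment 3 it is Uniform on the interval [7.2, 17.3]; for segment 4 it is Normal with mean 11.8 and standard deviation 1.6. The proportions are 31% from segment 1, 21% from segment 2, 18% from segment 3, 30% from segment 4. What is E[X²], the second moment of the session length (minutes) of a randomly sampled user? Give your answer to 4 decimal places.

For each component E[X²] = Var + (mean)², giving 1: 18.98; 2: 130.063; 3: 158.563; 4: 141.8.
Overall E[X²] = 0.31·18.98 + 0.21·130.063 + 0.18·158.563 + 0.3·141.8 = 104.278.

104.2785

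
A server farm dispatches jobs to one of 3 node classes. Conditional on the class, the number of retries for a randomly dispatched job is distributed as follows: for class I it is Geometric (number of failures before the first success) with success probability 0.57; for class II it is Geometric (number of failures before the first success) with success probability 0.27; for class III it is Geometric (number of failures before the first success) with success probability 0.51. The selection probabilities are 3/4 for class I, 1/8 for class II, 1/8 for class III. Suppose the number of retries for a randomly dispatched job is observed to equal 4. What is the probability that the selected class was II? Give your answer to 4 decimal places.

0.3438

Likelihoods P(X=4 | ·): I: 0.0194872; II: 0.0766753; III: 0.0294005.
Posterior ∝ prior × likelihood. Numerator for II: 0.125·0.0766753 = 0.00958441.
Normalizing constant: 0.75·0.0194872 + 0.125·0.0766753 + 0.125·0.0294005 = 0.0278748.
P(II | observation) = 0.00958441 / 0.0278748 = 0.343837.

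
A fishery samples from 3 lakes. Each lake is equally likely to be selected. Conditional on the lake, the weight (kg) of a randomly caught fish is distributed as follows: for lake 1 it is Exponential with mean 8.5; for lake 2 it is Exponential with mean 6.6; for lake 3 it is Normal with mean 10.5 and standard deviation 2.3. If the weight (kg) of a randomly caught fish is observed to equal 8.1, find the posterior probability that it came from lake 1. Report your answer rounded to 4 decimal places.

Likelihoods f(8.1 | ·): 1: 0.0453653; 2: 0.0444077; 3: 0.100633.
Posterior ∝ prior × likelihood. Numerator for 1: 0.333333·0.0453653 = 0.0151218.
Normalizing constant: 0.333333·0.0453653 + 0.333333·0.0444077 + 0.333333·0.100633 = 0.0634688.
P(1 | observation) = 0.0151218 / 0.0634688 = 0.238255.

0.2383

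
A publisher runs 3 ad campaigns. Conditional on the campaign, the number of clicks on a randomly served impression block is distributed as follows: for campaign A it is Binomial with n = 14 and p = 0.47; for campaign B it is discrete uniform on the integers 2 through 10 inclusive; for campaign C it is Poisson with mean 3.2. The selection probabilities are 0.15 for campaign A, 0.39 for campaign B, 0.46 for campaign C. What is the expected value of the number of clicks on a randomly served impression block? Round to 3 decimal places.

Component means — A: 6.58; B: 6; C: 3.2.
E[X] = 0.15·6.58 + 0.39·6 + 0.46·3.2 = 4.799.

4.799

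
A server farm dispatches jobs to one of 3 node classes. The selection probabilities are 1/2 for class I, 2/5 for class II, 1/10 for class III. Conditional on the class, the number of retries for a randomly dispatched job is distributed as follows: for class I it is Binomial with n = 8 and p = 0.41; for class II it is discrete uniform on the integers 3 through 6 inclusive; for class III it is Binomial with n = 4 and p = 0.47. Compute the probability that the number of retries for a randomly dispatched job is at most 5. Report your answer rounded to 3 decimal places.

Conditional on each class, P(X ≤ 5): I: 0.943711; II: 0.75; III: 1.
By total probability, P(X ≤ 5) = 0.5·0.943711 + 0.4·0.75 + 0.1·1 = 0.871855.

0.872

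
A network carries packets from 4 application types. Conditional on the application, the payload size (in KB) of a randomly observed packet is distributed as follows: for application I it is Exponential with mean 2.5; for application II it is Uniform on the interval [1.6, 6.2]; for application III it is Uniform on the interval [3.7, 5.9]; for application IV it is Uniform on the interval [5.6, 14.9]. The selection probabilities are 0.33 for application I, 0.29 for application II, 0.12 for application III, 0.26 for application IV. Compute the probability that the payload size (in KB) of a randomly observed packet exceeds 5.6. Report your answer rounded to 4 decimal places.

Conditional on each application, P(X > 5.6): I: 0.106459; II: 0.130435; III: 0.136364; IV: 1.
By total probability, P(X > 5.6) = 0.33·0.106459 + 0.29·0.130435 + 0.12·0.136364 + 0.26·1 = 0.349321.

0.3493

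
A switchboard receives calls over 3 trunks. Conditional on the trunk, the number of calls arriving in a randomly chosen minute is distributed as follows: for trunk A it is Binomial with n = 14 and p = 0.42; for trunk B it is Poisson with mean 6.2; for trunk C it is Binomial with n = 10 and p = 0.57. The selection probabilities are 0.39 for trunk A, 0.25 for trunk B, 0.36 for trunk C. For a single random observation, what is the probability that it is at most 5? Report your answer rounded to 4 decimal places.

0.4288

Conditional on each trunk, P(X ≤ 5): A: 0.424605; B: 0.414113; C: 0.443609.
By total probability, P(X ≤ 5) = 0.39·0.424605 + 0.25·0.414113 + 0.36·0.443609 = 0.428824.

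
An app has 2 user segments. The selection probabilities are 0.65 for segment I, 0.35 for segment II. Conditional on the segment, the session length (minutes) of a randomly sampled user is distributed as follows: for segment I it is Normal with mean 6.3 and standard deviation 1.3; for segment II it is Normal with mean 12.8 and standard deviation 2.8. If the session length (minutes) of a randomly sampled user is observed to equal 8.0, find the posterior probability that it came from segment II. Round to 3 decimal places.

0.119

Likelihoods f(8.0 | ·): I: 0.130506; II: 0.0327797.
Posterior ∝ prior × likelihood. Numerator for II: 0.35·0.0327797 = 0.0114729.
Normalizing constant: 0.65·0.130506 + 0.35·0.0327797 = 0.0963021.
P(II | observation) = 0.0114729 / 0.0963021 = 0.119134.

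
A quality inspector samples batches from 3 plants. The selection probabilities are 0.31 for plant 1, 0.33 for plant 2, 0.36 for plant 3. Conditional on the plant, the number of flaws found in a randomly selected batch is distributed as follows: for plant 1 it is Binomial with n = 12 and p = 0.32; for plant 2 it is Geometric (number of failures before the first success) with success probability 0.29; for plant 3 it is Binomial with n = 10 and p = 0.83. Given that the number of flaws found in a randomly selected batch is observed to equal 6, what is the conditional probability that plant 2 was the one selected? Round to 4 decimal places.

Likelihoods P(X=6 | ·): 1: 0.0980901; 2: 0.0371491; 3: 0.0573434.
Posterior ∝ prior × likelihood. Numerator for 2: 0.33·0.0371491 = 0.0122592.
Normalizing constant: 0.31·0.0980901 + 0.33·0.0371491 + 0.36·0.0573434 = 0.0633108.
P(2 | observation) = 0.0122592 / 0.0633108 = 0.193635.

0.1936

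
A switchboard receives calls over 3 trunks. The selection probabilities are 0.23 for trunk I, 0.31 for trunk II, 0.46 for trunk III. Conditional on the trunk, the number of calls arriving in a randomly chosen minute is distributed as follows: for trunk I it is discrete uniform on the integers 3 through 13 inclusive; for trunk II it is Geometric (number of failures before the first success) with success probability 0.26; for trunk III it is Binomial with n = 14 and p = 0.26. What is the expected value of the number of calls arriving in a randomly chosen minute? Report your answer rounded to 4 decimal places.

Component means — I: 8; II: 2.84615; III: 3.64.
E[X] = 0.23·8 + 0.31·2.84615 + 0.46·3.64 = 4.39671.

4.3967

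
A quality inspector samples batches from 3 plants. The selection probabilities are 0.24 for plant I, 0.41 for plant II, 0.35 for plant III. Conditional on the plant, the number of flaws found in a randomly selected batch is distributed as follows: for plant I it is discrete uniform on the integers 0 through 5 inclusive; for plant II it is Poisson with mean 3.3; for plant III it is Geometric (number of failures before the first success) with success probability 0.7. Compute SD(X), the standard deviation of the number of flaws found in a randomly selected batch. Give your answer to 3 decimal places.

Per component, I: μ=2.5, E[X²]=9.16667; II: μ=3.3, E[X²]=14.19; III: μ=0.428571, E[X²]=0.795918.
E[X] = 0.24·2.5 + 0.41·3.3 + 0.35·0.428571 = 2.103.
E[X²] = 0.24·9.16667 + 0.41·14.19 + 0.35·0.795918 = 8.29647.
Var(X) = E[X²] − (E[X])² = 8.29647 − 4.42261 = 3.87386.
SD(X) = √3.87386 = 1.96821.

1.968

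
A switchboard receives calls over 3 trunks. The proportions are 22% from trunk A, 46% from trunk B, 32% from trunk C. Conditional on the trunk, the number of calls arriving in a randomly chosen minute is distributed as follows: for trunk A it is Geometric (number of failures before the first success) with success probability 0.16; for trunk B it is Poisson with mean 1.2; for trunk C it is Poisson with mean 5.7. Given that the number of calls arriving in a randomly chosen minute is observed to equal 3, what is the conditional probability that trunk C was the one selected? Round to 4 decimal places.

Likelihoods P(X=3 | ·): A: 0.0948326; B: 0.0867439; C: 0.103275.
Posterior ∝ prior × likelihood. Numerator for C: 0.32·0.103275 = 0.033048.
Normalizing constant: 0.22·0.0948326 + 0.46·0.0867439 + 0.32·0.103275 = 0.0938134.
P(C | observation) = 0.033048 / 0.0938134 = 0.352274.

0.3523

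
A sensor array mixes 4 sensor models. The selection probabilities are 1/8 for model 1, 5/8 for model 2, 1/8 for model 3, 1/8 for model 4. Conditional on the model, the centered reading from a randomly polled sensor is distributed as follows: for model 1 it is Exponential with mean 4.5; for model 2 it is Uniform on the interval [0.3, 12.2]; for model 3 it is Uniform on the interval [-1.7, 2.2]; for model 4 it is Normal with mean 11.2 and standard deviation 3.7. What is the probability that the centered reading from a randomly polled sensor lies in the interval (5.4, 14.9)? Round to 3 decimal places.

Conditional on each model, P(5.4 < X < 14.9): 1: 0.264719; 2: 0.571429; 3: 0; 4: 0.782854.
By total probability, P(5.4 < X < 14.9) = 0.125·0.264719 + 0.625·0.571429 + 0.125·0 + 0.125·0.782854 = 0.488089.

0.488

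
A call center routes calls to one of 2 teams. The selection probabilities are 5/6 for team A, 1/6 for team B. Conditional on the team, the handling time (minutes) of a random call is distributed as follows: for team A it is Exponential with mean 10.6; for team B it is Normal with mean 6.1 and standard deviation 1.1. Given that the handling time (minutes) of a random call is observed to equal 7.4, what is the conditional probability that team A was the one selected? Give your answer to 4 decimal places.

0.5654

Likelihoods f(7.4 | ·): A: 0.0469361; B: 0.180397.
Posterior ∝ prior × likelihood. Numerator for A: 0.833333·0.0469361 = 0.0391135.
Normalizing constant: 0.833333·0.0469361 + 0.166667·0.180397 = 0.0691796.
P(A | observation) = 0.0391135 / 0.0691796 = 0.56539.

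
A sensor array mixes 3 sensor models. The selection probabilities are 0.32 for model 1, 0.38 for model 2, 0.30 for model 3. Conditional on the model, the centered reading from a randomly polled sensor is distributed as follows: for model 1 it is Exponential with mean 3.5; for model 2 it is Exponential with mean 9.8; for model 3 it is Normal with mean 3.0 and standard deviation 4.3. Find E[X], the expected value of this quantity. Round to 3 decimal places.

5.744

Component means — 1: 3.5; 2: 9.8; 3: 3.
E[X] = 0.32·3.5 + 0.38·9.8 + 0.3·3 = 5.744.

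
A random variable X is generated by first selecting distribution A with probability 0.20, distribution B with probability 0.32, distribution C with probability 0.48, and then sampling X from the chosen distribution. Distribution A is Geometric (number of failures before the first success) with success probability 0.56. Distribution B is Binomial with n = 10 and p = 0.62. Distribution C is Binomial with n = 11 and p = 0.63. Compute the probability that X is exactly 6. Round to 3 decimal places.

Conditional on each component, P(X = 6): A: 0.00406354; B: 0.248716; C: 0.200306.
By total probability, P(X = 6) = 0.2·0.00406354 + 0.32·0.248716 + 0.48·0.200306 = 0.176549.

0.177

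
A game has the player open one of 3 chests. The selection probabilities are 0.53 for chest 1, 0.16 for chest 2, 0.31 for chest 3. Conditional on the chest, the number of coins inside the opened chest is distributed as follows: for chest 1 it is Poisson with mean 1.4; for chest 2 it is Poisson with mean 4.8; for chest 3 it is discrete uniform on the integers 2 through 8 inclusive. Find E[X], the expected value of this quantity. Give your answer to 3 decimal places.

Component means — 1: 1.4; 2: 4.8; 3: 5.
E[X] = 0.53·1.4 + 0.16·4.8 + 0.31·5 = 3.06.

3.060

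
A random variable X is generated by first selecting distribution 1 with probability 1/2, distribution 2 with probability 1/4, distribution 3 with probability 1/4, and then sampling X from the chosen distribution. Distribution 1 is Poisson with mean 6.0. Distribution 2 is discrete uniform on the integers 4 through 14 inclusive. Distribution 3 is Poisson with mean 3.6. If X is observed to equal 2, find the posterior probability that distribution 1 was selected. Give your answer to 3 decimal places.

0.335

Likelihoods P(X=2 | ·): 1: 0.0446175; 2: 0; 3: 0.177058.
Posterior ∝ prior × likelihood. Numerator for 1: 0.5·0.0446175 = 0.0223088.
Normalizing constant: 0.5·0.0446175 + 0.25·0 + 0.25·0.177058 = 0.0665732.
P(1 | observation) = 0.0223088 / 0.0665732 = 0.335101.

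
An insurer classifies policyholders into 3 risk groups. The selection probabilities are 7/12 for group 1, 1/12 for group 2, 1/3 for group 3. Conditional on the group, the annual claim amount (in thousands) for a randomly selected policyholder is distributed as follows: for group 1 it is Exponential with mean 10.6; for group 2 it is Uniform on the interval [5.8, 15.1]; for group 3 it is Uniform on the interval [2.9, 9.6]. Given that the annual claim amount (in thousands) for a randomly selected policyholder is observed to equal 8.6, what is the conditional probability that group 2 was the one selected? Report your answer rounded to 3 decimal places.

Likelihoods f(8.6 | ·): 1: 0.0419123; 2: 0.107527; 3: 0.149254.
Posterior ∝ prior × likelihood. Numerator for 2: 0.0833333·0.107527 = 0.00896057.
Normalizing constant: 0.583333·0.0419123 + 0.0833333·0.107527 + 0.333333·0.149254 = 0.0831607.
P(2 | observation) = 0.00896057 / 0.0831607 = 0.10775.

0.108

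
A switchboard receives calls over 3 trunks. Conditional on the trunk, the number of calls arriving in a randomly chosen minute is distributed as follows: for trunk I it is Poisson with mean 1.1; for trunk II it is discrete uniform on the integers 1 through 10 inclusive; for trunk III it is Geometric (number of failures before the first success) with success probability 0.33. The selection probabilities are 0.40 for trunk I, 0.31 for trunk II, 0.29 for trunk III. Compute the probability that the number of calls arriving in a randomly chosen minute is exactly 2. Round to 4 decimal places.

0.1545

Conditional on each trunk, P(X = 2): I: 0.201387; II: 0.1; III: 0.148137.
By total probability, P(X = 2) = 0.4·0.201387 + 0.31·0.1 + 0.29·0.148137 = 0.154515.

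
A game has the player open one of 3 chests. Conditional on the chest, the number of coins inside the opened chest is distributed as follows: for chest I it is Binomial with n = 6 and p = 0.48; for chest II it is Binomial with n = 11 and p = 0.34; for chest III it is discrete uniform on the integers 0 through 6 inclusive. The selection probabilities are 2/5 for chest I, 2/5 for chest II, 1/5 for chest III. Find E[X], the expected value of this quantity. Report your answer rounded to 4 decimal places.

3.2480

Component means — I: 2.88; II: 3.74; III: 3.
E[X] = 0.4·2.88 + 0.4·3.74 + 0.2·3 = 3.248.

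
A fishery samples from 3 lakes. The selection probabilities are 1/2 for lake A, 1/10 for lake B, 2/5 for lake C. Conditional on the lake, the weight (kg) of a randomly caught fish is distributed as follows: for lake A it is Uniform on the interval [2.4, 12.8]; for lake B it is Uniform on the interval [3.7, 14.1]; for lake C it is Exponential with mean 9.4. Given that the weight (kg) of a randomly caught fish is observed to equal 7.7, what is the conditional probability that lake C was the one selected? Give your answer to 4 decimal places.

0.2454

Likelihoods f(7.7 | ·): A: 0.0961538; B: 0.0961538; C: 0.0468943.
Posterior ∝ prior × likelihood. Numerator for C: 0.4·0.0468943 = 0.0187577.
Normalizing constant: 0.5·0.0961538 + 0.1·0.0961538 + 0.4·0.0468943 = 0.07645.
P(C | observation) = 0.0187577 / 0.07645 = 0.245359.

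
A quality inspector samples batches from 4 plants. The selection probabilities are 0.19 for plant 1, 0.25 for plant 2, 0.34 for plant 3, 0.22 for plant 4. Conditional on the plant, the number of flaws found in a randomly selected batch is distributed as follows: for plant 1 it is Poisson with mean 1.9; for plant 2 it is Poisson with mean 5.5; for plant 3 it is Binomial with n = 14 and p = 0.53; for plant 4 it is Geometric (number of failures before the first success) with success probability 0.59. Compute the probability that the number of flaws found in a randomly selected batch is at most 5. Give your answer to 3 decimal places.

Conditional on each plant, P(X ≤ 5): 1: 0.986781; 2: 0.528919; 3: 0.152039; 4: 0.99525.
By total probability, P(X ≤ 5) = 0.19·0.986781 + 0.25·0.528919 + 0.34·0.152039 + 0.22·0.99525 = 0.590366.

0.590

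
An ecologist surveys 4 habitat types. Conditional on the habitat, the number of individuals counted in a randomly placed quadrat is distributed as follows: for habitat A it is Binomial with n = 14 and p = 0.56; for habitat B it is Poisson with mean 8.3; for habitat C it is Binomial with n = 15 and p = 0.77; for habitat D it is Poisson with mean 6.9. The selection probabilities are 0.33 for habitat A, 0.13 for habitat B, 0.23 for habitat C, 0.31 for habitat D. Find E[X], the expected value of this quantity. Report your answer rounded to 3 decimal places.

8.462

Component means — A: 7.84; B: 8.3; C: 11.55; D: 6.9.
E[X] = 0.33·7.84 + 0.13·8.3 + 0.23·11.55 + 0.31·6.9 = 8.4617.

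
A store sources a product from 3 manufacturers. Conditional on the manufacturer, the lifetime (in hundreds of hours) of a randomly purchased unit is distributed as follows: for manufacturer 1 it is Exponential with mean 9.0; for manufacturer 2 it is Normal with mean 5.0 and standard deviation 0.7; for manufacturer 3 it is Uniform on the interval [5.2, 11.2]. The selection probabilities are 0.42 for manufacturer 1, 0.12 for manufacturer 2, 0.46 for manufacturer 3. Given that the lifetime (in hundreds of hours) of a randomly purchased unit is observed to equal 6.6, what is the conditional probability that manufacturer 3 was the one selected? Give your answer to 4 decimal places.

0.7365

Likelihoods f(6.6 | ·): 1: 0.0533673; 2: 0.0418147; 3: 0.166667.
Posterior ∝ prior × likelihood. Numerator for 3: 0.46·0.166667 = 0.0766667.
Normalizing constant: 0.42·0.0533673 + 0.12·0.0418147 + 0.46·0.166667 = 0.104099.
P(3 | observation) = 0.0766667 / 0.104099 = 0.736481.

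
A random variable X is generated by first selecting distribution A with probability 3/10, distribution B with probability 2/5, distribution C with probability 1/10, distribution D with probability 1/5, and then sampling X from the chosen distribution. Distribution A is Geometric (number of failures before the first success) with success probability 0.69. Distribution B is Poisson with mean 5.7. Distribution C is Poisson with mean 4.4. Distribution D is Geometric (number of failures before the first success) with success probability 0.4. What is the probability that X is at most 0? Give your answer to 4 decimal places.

0.2896

Conditional on each component, P(X ≤ 0): A: 0.69; B: 0.00334597; C: 0.0122773; D: 0.4.
By total probability, P(X ≤ 0) = 0.3·0.69 + 0.4·0.00334597 + 0.1·0.0122773 + 0.2·0.4 = 0.289566.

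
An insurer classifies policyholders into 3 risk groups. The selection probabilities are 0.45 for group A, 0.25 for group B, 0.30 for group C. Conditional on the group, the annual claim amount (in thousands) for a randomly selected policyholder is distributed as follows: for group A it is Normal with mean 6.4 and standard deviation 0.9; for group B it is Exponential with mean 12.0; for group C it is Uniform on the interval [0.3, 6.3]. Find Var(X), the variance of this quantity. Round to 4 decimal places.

Per component, A: μ=6.4, E[X²]=41.77; B: μ=12, E[X²]=288; C: μ=3.3, E[X²]=13.89.
E[X] = 0.45·6.4 + 0.25·12 + 0.3·3.3 = 6.87.
E[X²] = 0.45·41.77 + 0.25·288 + 0.3·13.89 = 94.9635.
Var(X) = E[X²] − (E[X])² = 94.9635 − 47.1969 = 47.7666.

47.7666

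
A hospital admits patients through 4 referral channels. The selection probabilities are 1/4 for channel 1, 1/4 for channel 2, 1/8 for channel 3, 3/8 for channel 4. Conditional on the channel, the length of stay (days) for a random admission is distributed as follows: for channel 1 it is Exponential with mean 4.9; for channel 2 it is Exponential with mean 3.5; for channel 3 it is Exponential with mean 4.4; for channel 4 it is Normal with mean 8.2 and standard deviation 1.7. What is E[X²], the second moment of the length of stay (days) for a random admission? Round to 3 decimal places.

For each component E[X²] = Var + (mean)², giving 1: 48.02; 2: 24.5; 3: 38.72; 4: 70.13.
Overall E[X²] = 0.25·48.02 + 0.25·24.5 + 0.125·38.72 + 0.375·70.13 = 49.2688.

49.269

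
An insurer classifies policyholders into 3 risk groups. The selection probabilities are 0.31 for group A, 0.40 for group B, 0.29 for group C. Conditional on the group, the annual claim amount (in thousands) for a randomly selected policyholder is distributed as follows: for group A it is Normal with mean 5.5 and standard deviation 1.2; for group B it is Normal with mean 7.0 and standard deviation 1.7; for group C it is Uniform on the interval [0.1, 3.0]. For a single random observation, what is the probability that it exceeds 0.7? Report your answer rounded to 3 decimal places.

0.940

Conditional on each group, P(X > 0.7): A: 0.999968; B: 0.999895; C: 0.793103.
By total probability, P(X > 0.7) = 0.31·0.999968 + 0.4·0.999895 + 0.29·0.793103 = 0.939948.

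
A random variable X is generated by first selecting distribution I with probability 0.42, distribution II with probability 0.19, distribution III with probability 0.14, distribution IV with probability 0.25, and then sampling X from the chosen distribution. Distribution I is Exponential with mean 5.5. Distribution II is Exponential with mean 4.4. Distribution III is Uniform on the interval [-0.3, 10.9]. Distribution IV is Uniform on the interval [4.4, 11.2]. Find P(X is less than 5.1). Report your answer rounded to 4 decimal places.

0.4775

Conditional on each component, P(X < 5.1): I: 0.604369; II: 0.686229; III: 0.482143; IV: 0.102941.
By total probability, P(X < 5.1) = 0.42·0.604369 + 0.19·0.686229 + 0.14·0.482143 + 0.25·0.102941 = 0.477454.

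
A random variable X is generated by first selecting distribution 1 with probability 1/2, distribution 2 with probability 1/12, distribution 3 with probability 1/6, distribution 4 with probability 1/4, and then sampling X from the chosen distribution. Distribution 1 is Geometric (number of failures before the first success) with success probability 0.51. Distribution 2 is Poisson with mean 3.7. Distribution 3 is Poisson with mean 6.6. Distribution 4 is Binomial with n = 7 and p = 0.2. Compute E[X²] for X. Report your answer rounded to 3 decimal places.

For each component E[X²] = Var + (mean)², giving 1: 2.807; 2: 17.39; 3: 50.16; 4: 3.08.
Overall E[X²] = 0.5·2.807 + 0.0833333·17.39 + 0.166667·50.16 + 0.25·3.08 = 11.9827.

11.983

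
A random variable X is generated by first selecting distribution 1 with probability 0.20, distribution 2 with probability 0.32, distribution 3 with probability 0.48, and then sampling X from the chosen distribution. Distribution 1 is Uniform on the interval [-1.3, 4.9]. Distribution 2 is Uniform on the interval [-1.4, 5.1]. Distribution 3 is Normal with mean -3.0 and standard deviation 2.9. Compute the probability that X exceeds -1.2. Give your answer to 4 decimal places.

Conditional on each component, P(X > -1.2): 1: 0.983871; 2: 0.969231; 3: 0.267402.
By total probability, P(X > -1.2) = 0.2·0.983871 + 0.32·0.969231 + 0.48·0.267402 = 0.635281.

0.6353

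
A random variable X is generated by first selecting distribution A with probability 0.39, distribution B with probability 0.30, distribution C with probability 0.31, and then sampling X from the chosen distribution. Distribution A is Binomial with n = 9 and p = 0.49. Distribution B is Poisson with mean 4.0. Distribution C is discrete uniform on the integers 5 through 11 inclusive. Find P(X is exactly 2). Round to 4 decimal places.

0.0742

Conditional on each component, P(X = 2): A: 0.0775686; B: 0.146525; C: 0.
By total probability, P(X = 2) = 0.39·0.0775686 + 0.3·0.146525 + 0.31·0 = 0.0742093.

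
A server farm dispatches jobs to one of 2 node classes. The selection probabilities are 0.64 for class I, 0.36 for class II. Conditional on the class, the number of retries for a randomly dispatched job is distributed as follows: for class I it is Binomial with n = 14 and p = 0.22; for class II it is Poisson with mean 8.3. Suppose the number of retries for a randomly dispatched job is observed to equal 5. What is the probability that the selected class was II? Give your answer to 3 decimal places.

Likelihoods P(X=5 | ·): I: 0.110263; II: 0.0815765.
Posterior ∝ prior × likelihood. Numerator for II: 0.36·0.0815765 = 0.0293675.
Normalizing constant: 0.64·0.110263 + 0.36·0.0815765 = 0.0999357.
P(II | observation) = 0.0293675 / 0.0999357 = 0.293864.

0.294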